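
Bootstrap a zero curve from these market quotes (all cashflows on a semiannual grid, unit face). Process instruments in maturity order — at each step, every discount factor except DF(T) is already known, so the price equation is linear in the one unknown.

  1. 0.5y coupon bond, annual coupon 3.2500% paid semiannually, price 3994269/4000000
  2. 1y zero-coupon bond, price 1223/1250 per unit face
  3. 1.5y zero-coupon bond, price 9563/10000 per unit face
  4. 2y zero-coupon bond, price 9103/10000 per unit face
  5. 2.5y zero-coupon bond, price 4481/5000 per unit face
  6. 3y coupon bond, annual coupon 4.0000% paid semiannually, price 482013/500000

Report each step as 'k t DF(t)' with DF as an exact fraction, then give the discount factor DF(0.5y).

1 1/2 4913/5000
2 1 1223/1250
3 3/2 9563/10000
4 2 9103/10000
5 5/2 4481/5000
6 3 341/400
DF(0.5y) = 4913/5000 ≈ 0.982600

step 1 [0.5y] bond c/2=13/800: DF=(3994269/4000000 − 13/800·(0))/(1+13/800) = 4913/5000 ≈ 0.982600
step 2 [1y] zero: DF = P = 1223/1250 ≈ 0.978400
step 3 [1.5y] zero: DF = P = 9563/10000 ≈ 0.956300
step 4 [2y] zero: DF = P = 9103/10000 ≈ 0.910300
step 5 [2.5y] zero: DF = P = 4481/5000 ≈ 0.896200
step 6 [3y] bond c/2=1/50: DF=(482013/500000 − 1/50·(0.982600+0.978400+0.956300+0.910300+0.896200))/(1+1/50) = 341/400 ≈ 0.852500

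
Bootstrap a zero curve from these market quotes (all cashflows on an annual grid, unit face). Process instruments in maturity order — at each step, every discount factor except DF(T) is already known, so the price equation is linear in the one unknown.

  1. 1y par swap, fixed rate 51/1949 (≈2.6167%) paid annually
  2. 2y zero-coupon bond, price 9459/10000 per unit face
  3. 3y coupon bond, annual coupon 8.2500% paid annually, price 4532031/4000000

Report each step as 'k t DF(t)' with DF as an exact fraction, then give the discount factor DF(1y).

1 1 1949/2000
2 2 9459/10000
3 3 9003/10000
DF(1y) = 1949/2000 ≈ 0.974500

step 1 [1y] swap r/1=51/1949: DF=(1 − 51/1949·(0))/(1+51/1949) = 1949/2000 ≈ 0.974500
step 2 [2y] zero: DF = P = 9459/10000 ≈ 0.945900
step 3 [3y] bond c/1=33/400: DF=(4532031/4000000 − 33/400·(0.974500+0.945900))/(1+33/400) = 9003/10000 ≈ 0.900300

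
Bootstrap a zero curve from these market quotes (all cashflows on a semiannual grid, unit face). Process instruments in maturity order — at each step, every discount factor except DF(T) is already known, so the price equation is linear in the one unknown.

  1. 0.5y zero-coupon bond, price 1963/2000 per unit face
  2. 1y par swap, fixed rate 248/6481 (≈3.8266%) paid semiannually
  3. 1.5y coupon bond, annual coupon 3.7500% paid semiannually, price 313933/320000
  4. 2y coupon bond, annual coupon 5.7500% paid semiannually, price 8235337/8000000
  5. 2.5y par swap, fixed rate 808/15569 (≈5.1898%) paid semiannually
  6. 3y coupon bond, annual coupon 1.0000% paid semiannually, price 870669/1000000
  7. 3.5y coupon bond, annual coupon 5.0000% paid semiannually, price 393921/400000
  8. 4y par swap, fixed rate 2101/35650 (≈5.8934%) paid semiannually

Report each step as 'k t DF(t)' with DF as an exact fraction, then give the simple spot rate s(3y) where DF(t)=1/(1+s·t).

1 1/2 1963/2000
2 1 2407/2500
3 3/2 1159/1250
4 2 2301/2500
5 5/2 2197/2500
6 3 8431/10000
7 7/2 8263/10000
8 4 7899/10000
s(3y) = (1/(8431/10000) − 1)/(3) = 523/8431 ≈ 6.2033%

step 1 [0.5y] zero: DF = P = 1963/2000 ≈ 0.981500
step 2 [1y] swap r/2=124/6481: DF=(1 − 124/6481·(0.981500))/(1+124/6481) = 2407/2500 ≈ 0.962800
step 3 [1.5y] bond c/2=3/160: DF=(313933/320000 − 3/160·(0.981500+0.962800))/(1+3/160) = 1159/1250 ≈ 0.927200
step 4 [2y] bond c/2=23/800: DF=(8235337/8000000 − 23/800·(0.981500+0.962800+0.927200))/(1+23/800) = 2301/2500 ≈ 0.920400
step 5 [2.5y] swap r/2=404/15569: DF=(1 − 404/15569·(0.981500+0.962800+0.927200+0.920400))/(1+404/15569) = 2197/2500 ≈ 0.878800
step 6 [3y] bond c/2=1/200: DF=(870669/1000000 − 1/200·(0.981500+0.962800+0.927200+0.920400+0.878800))/(1+1/200) = 8431/10000 ≈ 0.843100
step 7 [3.5y] bond c/2=1/40: DF=(393921/400000 − 1/40·(0.981500+0.962800+0.927200+0.920400+0.878800+0.843100))/(1+1/40) = 8263/10000 ≈ 0.826300
step 8 [4y] swap r/2=2101/71300: DF=(1 − 2101/71300·(0.981500+0.962800+0.927200+0.920400+0.878800+0.843100+0.826300))/(1+2101/71300) = 7899/10000 ≈ 0.789900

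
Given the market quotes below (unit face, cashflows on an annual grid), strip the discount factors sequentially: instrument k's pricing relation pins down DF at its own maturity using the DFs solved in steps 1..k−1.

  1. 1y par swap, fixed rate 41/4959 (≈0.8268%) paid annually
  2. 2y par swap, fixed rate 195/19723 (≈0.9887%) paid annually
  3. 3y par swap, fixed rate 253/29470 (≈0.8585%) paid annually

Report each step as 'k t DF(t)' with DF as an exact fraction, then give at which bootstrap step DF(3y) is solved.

step 1 [1y] swap r/1=41/4959: DF=(1 − 41/4959·(0))/(1+41/4959) = 4959/5000 ≈ 0.991800
step 2 [2y] swap r/1=195/19723: DF=(1 − 195/19723·(0.991800))/(1+195/19723) = 1961/2000 ≈ 0.980500
step 3 [3y] swap r/1=253/29470: DF=(1 − 253/29470·(0.991800+0.980500))/(1+253/29470) = 9747/10000 ≈ 0.974700

1 1 4959/5000
2 2 1961/2000
3 3 9747/10000
DF(3y) is solved at step 3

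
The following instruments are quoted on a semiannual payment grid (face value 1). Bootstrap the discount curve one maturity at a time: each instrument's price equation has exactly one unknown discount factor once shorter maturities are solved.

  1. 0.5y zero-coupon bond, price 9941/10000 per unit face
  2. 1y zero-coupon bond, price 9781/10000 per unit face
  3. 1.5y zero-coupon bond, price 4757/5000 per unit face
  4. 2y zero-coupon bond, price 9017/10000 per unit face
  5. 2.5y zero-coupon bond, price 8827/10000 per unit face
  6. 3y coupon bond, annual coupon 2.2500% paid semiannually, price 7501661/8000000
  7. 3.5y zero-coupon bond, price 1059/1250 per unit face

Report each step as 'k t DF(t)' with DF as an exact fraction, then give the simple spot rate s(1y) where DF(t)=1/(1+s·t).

1 1/2 9941/10000
2 1 9781/10000
3 3/2 4757/5000
4 2 9017/10000
5 5/2 8827/10000
6 3 8749/10000
7 7/2 1059/1250
s(1y) = (1/(9781/10000) − 1)/(1) = 219/9781 ≈ 2.2390%

step 1 [0.5y] zero: DF = P = 9941/10000 ≈ 0.994100
step 2 [1y] zero: DF = P = 9781/10000 ≈ 0.978100
step 3 [1.5y] zero: DF = P = 4757/5000 ≈ 0.951400
step 4 [2y] zero: DF = P = 9017/10000 ≈ 0.901700
step 5 [2.5y] zero: DF = P = 8827/10000 ≈ 0.882700
step 6 [3y] bond c/2=9/800: DF=(7501661/8000000 − 9/800·(0.994100+0.978100+0.951400+0.901700+0.882700))/(1+9/800) = 8749/10000 ≈ 0.874900
step 7 [3.5y] zero: DF = P = 1059/1250 ≈ 0.847200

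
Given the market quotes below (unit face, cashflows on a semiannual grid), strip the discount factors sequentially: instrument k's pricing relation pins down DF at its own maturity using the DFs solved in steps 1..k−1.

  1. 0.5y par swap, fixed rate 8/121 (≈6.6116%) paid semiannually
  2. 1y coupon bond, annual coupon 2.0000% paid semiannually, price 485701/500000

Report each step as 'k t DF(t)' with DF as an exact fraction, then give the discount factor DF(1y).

1 1/2 121/125
2 1 4761/5000
DF(1y) = 4761/5000 ≈ 0.952200

step 1 [0.5y] swap r/2=4/121: DF=(1 − 4/121·(0))/(1+4/121) = 121/125 ≈ 0.968000
step 2 [1y] bond c/2=1/100: DF=(485701/500000 − 1/100·(0.968000))/(1+1/100) = 4761/5000 ≈ 0.952200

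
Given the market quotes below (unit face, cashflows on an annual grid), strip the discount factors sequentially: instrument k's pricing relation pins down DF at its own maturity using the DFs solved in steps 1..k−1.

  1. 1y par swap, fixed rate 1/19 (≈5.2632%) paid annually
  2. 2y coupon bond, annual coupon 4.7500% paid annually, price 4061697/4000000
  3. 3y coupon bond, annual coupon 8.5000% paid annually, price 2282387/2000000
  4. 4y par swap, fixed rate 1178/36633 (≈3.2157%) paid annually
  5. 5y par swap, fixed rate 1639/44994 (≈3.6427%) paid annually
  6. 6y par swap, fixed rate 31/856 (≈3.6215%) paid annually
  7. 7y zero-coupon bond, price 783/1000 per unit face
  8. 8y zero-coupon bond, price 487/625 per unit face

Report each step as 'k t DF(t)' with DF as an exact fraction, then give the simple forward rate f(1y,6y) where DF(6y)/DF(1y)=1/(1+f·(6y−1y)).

1 1 19/20
2 2 9263/10000
3 3 1131/1250
4 4 4411/5000
5 5 8361/10000
6 6 4039/5000
7 7 783/1000
8 8 487/625
f(1y,6y) = ((19/20)/(4039/5000) − 1)/(5) = 711/20195 ≈ 3.5207%

step 1 [1y] swap r/1=1/19: DF=(1 − 1/19·(0))/(1+1/19) = 19/20 ≈ 0.950000
step 2 [2y] bond c/1=19/400: DF=(4061697/4000000 − 19/400·(0.950000))/(1+19/400) = 9263/10000 ≈ 0.926300
step 3 [3y] bond c/1=17/200: DF=(2282387/2000000 − 17/200·(0.950000+0.926300))/(1+17/200) = 1131/1250 ≈ 0.904800
step 4 [4y] swap r/1=1178/36633: DF=(1 − 1178/36633·(0.950000+0.926300+0.904800))/(1+1178/36633) = 4411/5000 ≈ 0.882200
step 5 [5y] swap r/1=1639/44994: DF=(1 − 1639/44994·(0.950000+0.926300+0.904800+0.882200))/(1+1639/44994) = 8361/10000 ≈ 0.836100
step 6 [6y] swap r/1=31/856: DF=(1 − 31/856·(0.950000+0.926300+0.904800+0.882200+0.836100))/(1+31/856) = 4039/5000 ≈ 0.807800
step 7 [7y] zero: DF = P = 783/1000 ≈ 0.783000
step 8 [8y] zero: DF = P = 487/625 ≈ 0.779200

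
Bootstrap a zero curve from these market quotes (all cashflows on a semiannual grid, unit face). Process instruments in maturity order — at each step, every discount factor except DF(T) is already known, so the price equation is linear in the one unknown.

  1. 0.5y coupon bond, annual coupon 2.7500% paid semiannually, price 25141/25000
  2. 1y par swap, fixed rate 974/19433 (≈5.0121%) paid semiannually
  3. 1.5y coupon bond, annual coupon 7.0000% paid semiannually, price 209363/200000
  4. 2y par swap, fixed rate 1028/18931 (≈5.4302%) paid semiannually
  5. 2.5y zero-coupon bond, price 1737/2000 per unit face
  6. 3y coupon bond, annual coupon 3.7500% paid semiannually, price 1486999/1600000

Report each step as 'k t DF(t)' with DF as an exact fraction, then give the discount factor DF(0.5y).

step 1 [0.5y] bond c/2=11/800: DF=(25141/25000 − 11/800·(0))/(1+11/800) = 124/125 ≈ 0.992000
step 2 [1y] swap r/2=487/19433: DF=(1 − 487/19433·(0.992000))/(1+487/19433) = 9513/10000 ≈ 0.951300
step 3 [1.5y] bond c/2=7/200: DF=(209363/200000 − 7/200·(0.992000+0.951300))/(1+7/200) = 9457/10000 ≈ 0.945700
step 4 [2y] swap r/2=514/18931: DF=(1 − 514/18931·(0.992000+0.951300+0.945700))/(1+514/18931) = 2243/2500 ≈ 0.897200
step 5 [2.5y] zero: DF = P = 1737/2000 ≈ 0.868500
step 6 [3y] bond c/2=3/160: DF=(1486999/1600000 − 3/160·(0.992000+0.951300+0.945700+0.897200+0.868500))/(1+3/160) = 4133/5000 ≈ 0.826600

1 1/2 124/125
2 1 9513/10000
3 3/2 9457/10000
4 2 2243/2500
5 5/2 1737/2000
6 3 4133/5000
DF(0.5y) = 124/125 ≈ 0.992000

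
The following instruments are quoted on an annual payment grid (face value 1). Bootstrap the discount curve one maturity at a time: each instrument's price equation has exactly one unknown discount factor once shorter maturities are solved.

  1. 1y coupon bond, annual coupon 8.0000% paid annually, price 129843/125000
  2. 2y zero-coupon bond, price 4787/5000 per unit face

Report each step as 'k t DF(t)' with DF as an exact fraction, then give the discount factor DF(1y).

step 1 [1y] bond c/1=2/25: DF=(129843/125000 − 2/25·(0))/(1+2/25) = 4809/5000 ≈ 0.961800
step 2 [2y] zero: DF = P = 4787/5000 ≈ 0.957400

1 1 4809/5000
2 2 4787/5000
DF(1y) = 4809/5000 ≈ 0.961800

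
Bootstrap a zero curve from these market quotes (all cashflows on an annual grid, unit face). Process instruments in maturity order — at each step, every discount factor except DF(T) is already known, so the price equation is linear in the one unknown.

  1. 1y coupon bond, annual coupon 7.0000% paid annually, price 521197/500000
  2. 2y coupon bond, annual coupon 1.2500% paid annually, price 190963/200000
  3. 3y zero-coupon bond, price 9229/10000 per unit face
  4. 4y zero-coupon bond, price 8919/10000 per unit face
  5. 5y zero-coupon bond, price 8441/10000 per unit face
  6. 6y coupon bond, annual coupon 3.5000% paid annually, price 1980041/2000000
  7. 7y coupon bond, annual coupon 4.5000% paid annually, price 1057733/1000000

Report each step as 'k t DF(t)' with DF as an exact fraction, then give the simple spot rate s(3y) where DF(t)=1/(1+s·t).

1 1 4871/5000
2 2 931/1000
3 3 9229/10000
4 4 8919/10000
5 5 8441/10000
6 6 4011/5000
7 7 7811/10000
s(3y) = (1/(9229/10000) − 1)/(3) = 257/9229 ≈ 2.7847%

step 1 [1y] bond c/1=7/100: DF=(521197/500000 − 7/100·(0))/(1+7/100) = 4871/5000 ≈ 0.974200
step 2 [2y] bond c/1=1/80: DF=(190963/200000 − 1/80·(0.974200))/(1+1/80) = 931/1000 ≈ 0.931000
step 3 [3y] zero: DF = P = 9229/10000 ≈ 0.922900
step 4 [4y] zero: DF = P = 8919/10000 ≈ 0.891900
step 5 [5y] zero: DF = P = 8441/10000 ≈ 0.844100
step 6 [6y] bond c/1=7/200: DF=(1980041/2000000 − 7/200·(0.974200+0.931000+0.922900+0.891900+0.844100))/(1+7/200) = 4011/5000 ≈ 0.802200
step 7 [7y] bond c/1=9/200: DF=(1057733/1000000 − 9/200·(0.974200+0.931000+0.922900+0.891900+0.844100+0.802200))/(1+9/200) = 7811/10000 ≈ 0.781100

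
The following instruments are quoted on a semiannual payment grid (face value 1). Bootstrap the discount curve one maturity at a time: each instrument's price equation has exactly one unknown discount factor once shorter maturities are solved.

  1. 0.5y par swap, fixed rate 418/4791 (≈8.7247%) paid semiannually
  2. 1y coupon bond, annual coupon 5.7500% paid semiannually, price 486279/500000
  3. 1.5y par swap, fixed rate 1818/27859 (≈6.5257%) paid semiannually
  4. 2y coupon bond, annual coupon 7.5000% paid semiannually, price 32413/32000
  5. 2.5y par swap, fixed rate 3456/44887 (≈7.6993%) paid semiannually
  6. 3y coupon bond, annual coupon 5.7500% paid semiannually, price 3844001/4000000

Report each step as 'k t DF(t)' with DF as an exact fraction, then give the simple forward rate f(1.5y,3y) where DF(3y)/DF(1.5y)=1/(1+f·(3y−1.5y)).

1 1/2 4791/5000
2 1 4593/5000
3 3/2 9091/10000
4 2 2189/2500
5 5/2 517/625
6 3 8087/10000
f(1.5y,3y) = ((9091/10000)/(8087/10000) − 1)/(3/2) = 2008/24261 ≈ 8.2767%

step 1 [0.5y] swap r/2=209/4791: DF=(1 − 209/4791·(0))/(1+209/4791) = 4791/5000 ≈ 0.958200
step 2 [1y] bond c/2=23/800: DF=(486279/500000 − 23/800·(0.958200))/(1+23/800) = 4593/5000 ≈ 0.918600
step 3 [1.5y] swap r/2=909/27859: DF=(1 − 909/27859·(0.958200+0.918600))/(1+909/27859) = 9091/10000 ≈ 0.909100
step 4 [2y] bond c/2=3/80: DF=(32413/32000 − 3/80·(0.958200+0.918600+0.909100))/(1+3/80) = 2189/2500 ≈ 0.875600
step 5 [2.5y] swap r/2=1728/44887: DF=(1 − 1728/44887·(0.958200+0.918600+0.909100+0.875600))/(1+1728/44887) = 517/625 ≈ 0.827200
step 6 [3y] bond c/2=23/800: DF=(3844001/4000000 − 23/800·(0.958200+0.918600+0.909100+0.875600+0.827200))/(1+23/800) = 8087/10000 ≈ 0.808700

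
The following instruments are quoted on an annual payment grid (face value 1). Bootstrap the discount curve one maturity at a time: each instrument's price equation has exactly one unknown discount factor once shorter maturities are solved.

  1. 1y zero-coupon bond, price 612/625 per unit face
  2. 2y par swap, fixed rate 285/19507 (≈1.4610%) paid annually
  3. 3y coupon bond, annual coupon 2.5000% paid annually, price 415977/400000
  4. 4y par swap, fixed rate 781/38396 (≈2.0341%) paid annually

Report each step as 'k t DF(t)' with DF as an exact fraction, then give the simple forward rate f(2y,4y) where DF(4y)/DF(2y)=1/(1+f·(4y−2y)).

1 1 612/625
2 2 1943/2000
3 3 967/1000
4 4 9219/10000
f(2y,4y) = ((1943/2000)/(9219/10000) − 1)/(2) = 248/9219 ≈ 2.6901%

step 1 [1y] zero: DF = P = 612/625 ≈ 0.979200
step 2 [2y] swap r/1=285/19507: DF=(1 − 285/19507·(0.979200))/(1+285/19507) = 1943/2000 ≈ 0.971500
step 3 [3y] bond c/1=1/40: DF=(415977/400000 − 1/40·(0.979200+0.971500))/(1+1/40) = 967/1000 ≈ 0.967000
step 4 [4y] swap r/1=781/38396: DF=(1 − 781/38396·(0.979200+0.971500+0.967000))/(1+781/38396) = 9219/10000 ≈ 0.921900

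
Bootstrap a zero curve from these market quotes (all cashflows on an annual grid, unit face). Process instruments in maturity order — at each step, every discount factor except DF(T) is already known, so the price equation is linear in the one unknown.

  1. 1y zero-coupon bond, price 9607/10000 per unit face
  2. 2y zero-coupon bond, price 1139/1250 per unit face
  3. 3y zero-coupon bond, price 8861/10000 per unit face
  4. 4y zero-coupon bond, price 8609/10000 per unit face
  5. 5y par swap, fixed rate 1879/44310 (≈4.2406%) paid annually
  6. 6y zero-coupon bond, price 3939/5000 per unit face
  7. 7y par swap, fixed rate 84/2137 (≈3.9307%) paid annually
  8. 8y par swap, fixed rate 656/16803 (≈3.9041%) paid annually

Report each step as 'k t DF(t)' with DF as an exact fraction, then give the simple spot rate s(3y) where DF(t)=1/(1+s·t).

step 1 [1y] zero: DF = P = 9607/10000 ≈ 0.960700
step 2 [2y] zero: DF = P = 1139/1250 ≈ 0.911200
step 3 [3y] zero: DF = P = 8861/10000 ≈ 0.886100
step 4 [4y] zero: DF = P = 8609/10000 ≈ 0.860900
step 5 [5y] swap r/1=1879/44310: DF=(1 − 1879/44310·(0.960700+0.911200+0.886100+0.860900))/(1+1879/44310) = 8121/10000 ≈ 0.812100
step 6 [6y] zero: DF = P = 3939/5000 ≈ 0.787800
step 7 [7y] swap r/1=84/2137: DF=(1 − 84/2137·(0.960700+0.911200+0.886100+0.860900+0.812100+0.787800))/(1+84/2137) = 478/625 ≈ 0.764800
step 8 [8y] swap r/1=656/16803: DF=(1 − 656/16803·(0.960700+0.911200+0.886100+0.860900+0.812100+0.787800+0.764800))/(1+656/16803) = 461/625 ≈ 0.737600

1 1 9607/10000
2 2 1139/1250
3 3 8861/10000
4 4 8609/10000
5 5 8121/10000
6 6 3939/5000
7 7 478/625
8 8 461/625
s(3y) = (1/(8861/10000) − 1)/(3) = 1139/26583 ≈ 4.2847%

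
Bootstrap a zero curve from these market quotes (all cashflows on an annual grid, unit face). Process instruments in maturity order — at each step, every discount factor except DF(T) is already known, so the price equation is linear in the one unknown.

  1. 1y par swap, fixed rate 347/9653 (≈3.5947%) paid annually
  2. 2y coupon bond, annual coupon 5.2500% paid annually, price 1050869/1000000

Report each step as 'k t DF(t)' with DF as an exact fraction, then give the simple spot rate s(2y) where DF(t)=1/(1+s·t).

step 1 [1y] swap r/1=347/9653: DF=(1 − 347/9653·(0))/(1+347/9653) = 9653/10000 ≈ 0.965300
step 2 [2y] bond c/1=21/400: DF=(1050869/1000000 − 21/400·(0.965300))/(1+21/400) = 9503/10000 ≈ 0.950300

1 1 9653/10000
2 2 9503/10000
s(2y) = (1/(9503/10000) − 1)/(2) = 497/19006 ≈ 2.6150%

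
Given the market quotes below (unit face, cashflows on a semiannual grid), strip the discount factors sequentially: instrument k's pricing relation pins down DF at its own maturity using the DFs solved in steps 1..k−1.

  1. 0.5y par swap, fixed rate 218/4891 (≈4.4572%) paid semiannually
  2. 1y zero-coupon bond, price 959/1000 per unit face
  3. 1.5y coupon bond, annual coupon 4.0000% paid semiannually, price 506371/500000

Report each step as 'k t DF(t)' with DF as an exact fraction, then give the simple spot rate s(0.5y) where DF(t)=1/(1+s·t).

1 1/2 4891/5000
2 1 959/1000
3 3/2 9549/10000
s(0.5y) = (1/(4891/5000) − 1)/(1/2) = 218/4891 ≈ 4.4572%

step 1 [0.5y] swap r/2=109/4891: DF=(1 − 109/4891·(0))/(1+109/4891) = 4891/5000 ≈ 0.978200
step 2 [1y] zero: DF = P = 959/1000 ≈ 0.959000
step 3 [1.5y] bond c/2=1/50: DF=(506371/500000 − 1/50·(0.978200+0.959000))/(1+1/50) = 9549/10000 ≈ 0.954900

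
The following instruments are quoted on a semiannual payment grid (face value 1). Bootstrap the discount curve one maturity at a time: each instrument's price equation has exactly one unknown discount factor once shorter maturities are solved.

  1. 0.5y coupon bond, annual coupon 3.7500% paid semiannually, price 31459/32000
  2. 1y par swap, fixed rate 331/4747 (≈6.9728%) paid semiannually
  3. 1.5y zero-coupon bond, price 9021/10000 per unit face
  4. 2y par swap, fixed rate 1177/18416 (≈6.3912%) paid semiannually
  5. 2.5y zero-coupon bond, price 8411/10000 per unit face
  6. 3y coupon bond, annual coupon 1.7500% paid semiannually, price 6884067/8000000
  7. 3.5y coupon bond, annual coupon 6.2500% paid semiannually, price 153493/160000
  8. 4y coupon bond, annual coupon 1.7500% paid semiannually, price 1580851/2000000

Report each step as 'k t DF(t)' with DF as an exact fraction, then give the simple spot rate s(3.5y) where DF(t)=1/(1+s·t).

1 1/2 193/200
2 1 4669/5000
3 3/2 9021/10000
4 2 8823/10000
5 5/2 8411/10000
6 3 4069/5000
7 7/2 1537/2000
8 4 3653/5000
s(3.5y) = (1/(1537/2000) − 1)/(7/2) = 926/10759 ≈ 8.6067%

step 1 [0.5y] bond c/2=3/160: DF=(31459/32000 − 3/160·(0))/(1+3/160) = 193/200 ≈ 0.965000
step 2 [1y] swap r/2=331/9494: DF=(1 − 331/9494·(0.965000))/(1+331/9494) = 4669/5000 ≈ 0.933800
step 3 [1.5y] zero: DF = P = 9021/10000 ≈ 0.902100
step 4 [2y] swap r/2=1177/36832: DF=(1 − 1177/36832·(0.965000+0.933800+0.902100))/(1+1177/36832) = 8823/10000 ≈ 0.882300
step 5 [2.5y] zero: DF = P = 8411/10000 ≈ 0.841100
step 6 [3y] bond c/2=7/800: DF=(6884067/8000000 − 7/800·(0.965000+0.933800+0.902100+0.882300+0.841100))/(1+7/800) = 4069/5000 ≈ 0.813800
step 7 [3.5y] bond c/2=1/32: DF=(153493/160000 − 1/32·(0.965000+0.933800+0.902100+0.882300+0.841100+0.813800))/(1+1/32) = 1537/2000 ≈ 0.768500
step 8 [4y] bond c/2=7/800: DF=(1580851/2000000 − 7/800·(0.965000+0.933800+0.902100+0.882300+0.841100+0.813800+0.768500))/(1+7/800) = 3653/5000 ≈ 0.730600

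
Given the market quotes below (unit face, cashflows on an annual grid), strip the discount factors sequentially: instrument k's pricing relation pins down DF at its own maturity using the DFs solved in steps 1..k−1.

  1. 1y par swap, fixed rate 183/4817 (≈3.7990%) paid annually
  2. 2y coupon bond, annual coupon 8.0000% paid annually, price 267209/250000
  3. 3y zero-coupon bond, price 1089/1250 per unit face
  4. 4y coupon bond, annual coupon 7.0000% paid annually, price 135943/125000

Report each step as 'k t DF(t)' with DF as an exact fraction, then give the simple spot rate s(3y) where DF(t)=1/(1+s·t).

step 1 [1y] swap r/1=183/4817: DF=(1 − 183/4817·(0))/(1+183/4817) = 4817/5000 ≈ 0.963400
step 2 [2y] bond c/1=2/25: DF=(267209/250000 − 2/25·(0.963400))/(1+2/25) = 9183/10000 ≈ 0.918300
step 3 [3y] zero: DF = P = 1089/1250 ≈ 0.871200
step 4 [4y] bond c/1=7/100: DF=(135943/125000 − 7/100·(0.963400+0.918300+0.871200))/(1+7/100) = 8363/10000 ≈ 0.836300

1 1 4817/5000
2 2 9183/10000
3 3 1089/1250
4 4 8363/10000
s(3y) = (1/(1089/1250) − 1)/(3) = 161/3267 ≈ 4.9281%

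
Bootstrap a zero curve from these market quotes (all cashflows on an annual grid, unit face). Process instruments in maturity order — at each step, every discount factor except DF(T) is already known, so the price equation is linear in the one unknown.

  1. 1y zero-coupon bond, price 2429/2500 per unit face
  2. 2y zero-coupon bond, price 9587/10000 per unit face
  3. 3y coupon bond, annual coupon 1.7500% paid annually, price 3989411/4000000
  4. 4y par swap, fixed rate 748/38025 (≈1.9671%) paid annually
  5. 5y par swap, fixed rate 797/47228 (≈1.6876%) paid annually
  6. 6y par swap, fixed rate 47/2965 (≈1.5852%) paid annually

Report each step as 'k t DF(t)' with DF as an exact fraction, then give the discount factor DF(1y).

1 1 2429/2500
2 2 9587/10000
3 3 947/1000
4 4 2313/2500
5 5 9203/10000
6 6 9107/10000
DF(1y) = 2429/2500 ≈ 0.971600

step 1 [1y] zero: DF = P = 2429/2500 ≈ 0.971600
step 2 [2y] zero: DF = P = 9587/10000 ≈ 0.958700
step 3 [3y] bond c/1=7/400: DF=(3989411/4000000 − 7/400·(0.971600+0.958700))/(1+7/400) = 947/1000 ≈ 0.947000
step 4 [4y] swap r/1=748/38025: DF=(1 − 748/38025·(0.971600+0.958700+0.947000))/(1+748/38025) = 2313/2500 ≈ 0.925200
step 5 [5y] swap r/1=797/47228: DF=(1 − 797/47228·(0.971600+0.958700+0.947000+0.925200))/(1+797/47228) = 9203/10000 ≈ 0.920300
step 6 [6y] swap r/1=47/2965: DF=(1 − 47/2965·(0.971600+0.958700+0.947000+0.925200+0.920300))/(1+47/2965) = 9107/10000 ≈ 0.910700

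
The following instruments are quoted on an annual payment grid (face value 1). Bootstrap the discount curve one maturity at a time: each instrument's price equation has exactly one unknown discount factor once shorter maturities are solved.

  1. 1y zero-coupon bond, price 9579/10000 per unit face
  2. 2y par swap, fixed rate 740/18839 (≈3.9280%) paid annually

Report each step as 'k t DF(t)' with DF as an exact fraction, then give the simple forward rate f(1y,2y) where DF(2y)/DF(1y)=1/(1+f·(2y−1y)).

step 1 [1y] zero: DF = P = 9579/10000 ≈ 0.957900
step 2 [2y] swap r/1=740/18839: DF=(1 − 740/18839·(0.957900))/(1+740/18839) = 463/500 ≈ 0.926000

1 1 9579/10000
2 2 463/500
f(1y,2y) = ((9579/10000)/(463/500) − 1)/(1) = 319/9260 ≈ 3.4449%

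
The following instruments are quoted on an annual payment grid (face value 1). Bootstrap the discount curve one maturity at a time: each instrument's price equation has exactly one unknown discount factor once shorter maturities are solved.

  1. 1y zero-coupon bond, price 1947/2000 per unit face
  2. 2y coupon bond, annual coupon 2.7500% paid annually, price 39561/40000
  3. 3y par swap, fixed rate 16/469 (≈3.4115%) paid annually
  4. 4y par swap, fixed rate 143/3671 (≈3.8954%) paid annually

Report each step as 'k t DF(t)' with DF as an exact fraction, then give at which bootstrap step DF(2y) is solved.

step 1 [1y] zero: DF = P = 1947/2000 ≈ 0.973500
step 2 [2y] bond c/1=11/400: DF=(39561/40000 − 11/400·(0.973500))/(1+11/400) = 1873/2000 ≈ 0.936500
step 3 [3y] swap r/1=16/469: DF=(1 − 16/469·(0.973500+0.936500))/(1+16/469) = 113/125 ≈ 0.904000
step 4 [4y] swap r/1=143/3671: DF=(1 − 143/3671·(0.973500+0.936500+0.904000))/(1+143/3671) = 857/1000 ≈ 0.857000

1 1 1947/2000
2 2 1873/2000
3 3 113/125
4 4 857/1000
DF(2y) is solved at step 2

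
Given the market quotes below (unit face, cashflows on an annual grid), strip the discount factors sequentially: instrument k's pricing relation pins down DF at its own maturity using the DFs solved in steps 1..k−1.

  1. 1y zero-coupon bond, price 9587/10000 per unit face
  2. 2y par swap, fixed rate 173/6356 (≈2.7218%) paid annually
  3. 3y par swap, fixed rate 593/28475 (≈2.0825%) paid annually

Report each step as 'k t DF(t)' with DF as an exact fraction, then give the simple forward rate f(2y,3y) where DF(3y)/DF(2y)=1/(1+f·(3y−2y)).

1 1 9587/10000
2 2 9481/10000
3 3 9407/10000
f(2y,3y) = ((9481/10000)/(9407/10000) − 1)/(1) = 74/9407 ≈ 0.7866%

step 1 [1y] zero: DF = P = 9587/10000 ≈ 0.958700
step 2 [2y] swap r/1=173/6356: DF=(1 − 173/6356·(0.958700))/(1+173/6356) = 9481/10000 ≈ 0.948100
step 3 [3y] swap r/1=593/28475: DF=(1 − 593/28475·(0.958700+0.948100))/(1+593/28475) = 9407/10000 ≈ 0.940700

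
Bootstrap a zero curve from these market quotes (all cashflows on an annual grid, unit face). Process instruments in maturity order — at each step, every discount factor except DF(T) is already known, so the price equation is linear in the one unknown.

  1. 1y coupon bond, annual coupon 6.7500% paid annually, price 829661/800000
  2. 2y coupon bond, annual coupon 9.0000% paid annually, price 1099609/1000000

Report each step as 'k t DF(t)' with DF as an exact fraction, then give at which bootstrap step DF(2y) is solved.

1 1 1943/2000
2 2 4643/5000
DF(2y) is solved at step 2

step 1 [1y] bond c/1=27/400: DF=(829661/800000 − 27/400·(0))/(1+27/400) = 1943/2000 ≈ 0.971500
step 2 [2y] bond c/1=9/100: DF=(1099609/1000000 − 9/100·(0.971500))/(1+9/100) = 4643/5000 ≈ 0.928600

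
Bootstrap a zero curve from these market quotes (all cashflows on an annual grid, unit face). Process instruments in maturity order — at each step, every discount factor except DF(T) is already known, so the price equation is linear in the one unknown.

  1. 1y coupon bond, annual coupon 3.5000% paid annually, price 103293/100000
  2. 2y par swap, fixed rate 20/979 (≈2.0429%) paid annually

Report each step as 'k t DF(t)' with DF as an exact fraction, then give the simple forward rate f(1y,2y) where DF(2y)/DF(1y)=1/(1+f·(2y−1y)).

step 1 [1y] bond c/1=7/200: DF=(103293/100000 − 7/200·(0))/(1+7/200) = 499/500 ≈ 0.998000
step 2 [2y] swap r/1=20/979: DF=(1 − 20/979·(0.998000))/(1+20/979) = 24/25 ≈ 0.960000

1 1 499/500
2 2 24/25
f(1y,2y) = ((499/500)/(24/25) − 1)/(1) = 19/480 ≈ 3.9583%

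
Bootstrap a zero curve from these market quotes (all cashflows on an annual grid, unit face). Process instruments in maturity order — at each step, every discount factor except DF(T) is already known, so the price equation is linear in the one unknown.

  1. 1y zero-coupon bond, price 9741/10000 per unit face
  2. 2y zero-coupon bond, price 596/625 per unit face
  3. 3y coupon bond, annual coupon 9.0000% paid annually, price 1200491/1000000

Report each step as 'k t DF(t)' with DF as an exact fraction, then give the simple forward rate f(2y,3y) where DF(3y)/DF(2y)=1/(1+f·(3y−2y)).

1 1 9741/10000
2 2 596/625
3 3 4711/5000
f(2y,3y) = ((596/625)/(4711/5000) − 1)/(1) = 57/4711 ≈ 1.2099%

step 1 [1y] zero: DF = P = 9741/10000 ≈ 0.974100
step 2 [2y] zero: DF = P = 596/625 ≈ 0.953600
step 3 [3y] bond c/1=9/100: DF=(1200491/1000000 − 9/100·(0.974100+0.953600))/(1+9/100) = 4711/5000 ≈ 0.942200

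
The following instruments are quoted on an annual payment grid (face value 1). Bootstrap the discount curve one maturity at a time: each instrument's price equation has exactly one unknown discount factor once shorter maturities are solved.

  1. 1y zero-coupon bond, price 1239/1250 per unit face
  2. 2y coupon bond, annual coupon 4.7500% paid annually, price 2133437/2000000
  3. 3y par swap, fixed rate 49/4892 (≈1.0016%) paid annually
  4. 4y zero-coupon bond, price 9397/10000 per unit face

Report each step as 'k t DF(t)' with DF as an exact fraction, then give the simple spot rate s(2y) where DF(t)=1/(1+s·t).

1 1 1239/1250
2 2 4867/5000
3 3 4853/5000
4 4 9397/10000
s(2y) = (1/(4867/5000) − 1)/(2) = 133/9734 ≈ 1.3663%

step 1 [1y] zero: DF = P = 1239/1250 ≈ 0.991200
step 2 [2y] bond c/1=19/400: DF=(2133437/2000000 − 19/400·(0.991200))/(1+19/400) = 4867/5000 ≈ 0.973400
step 3 [3y] swap r/1=49/4892: DF=(1 − 49/4892·(0.991200+0.973400))/(1+49/4892) = 4853/5000 ≈ 0.970600
step 4 [4y] zero: DF = P = 9397/10000 ≈ 0.939700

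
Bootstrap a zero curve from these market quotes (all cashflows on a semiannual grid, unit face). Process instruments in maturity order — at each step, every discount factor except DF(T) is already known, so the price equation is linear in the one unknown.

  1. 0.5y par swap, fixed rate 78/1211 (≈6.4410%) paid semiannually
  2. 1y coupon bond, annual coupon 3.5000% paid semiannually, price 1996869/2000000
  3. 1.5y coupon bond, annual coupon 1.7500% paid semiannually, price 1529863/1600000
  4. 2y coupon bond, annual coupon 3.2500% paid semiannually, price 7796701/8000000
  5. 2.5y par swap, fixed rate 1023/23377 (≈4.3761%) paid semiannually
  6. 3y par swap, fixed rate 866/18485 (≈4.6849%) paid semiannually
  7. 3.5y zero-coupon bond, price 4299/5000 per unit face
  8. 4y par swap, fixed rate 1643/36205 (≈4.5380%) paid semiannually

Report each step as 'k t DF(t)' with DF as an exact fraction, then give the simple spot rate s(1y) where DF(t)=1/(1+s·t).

1 1/2 1211/1250
2 1 4823/5000
3 3/2 9311/10000
4 2 2283/2500
5 5/2 8977/10000
6 3 8701/10000
7 7/2 4299/5000
8 4 8357/10000
s(1y) = (1/(4823/5000) − 1)/(1) = 177/4823 ≈ 3.6699%

step 1 [0.5y] swap r/2=39/1211: DF=(1 − 39/1211·(0))/(1+39/1211) = 1211/1250 ≈ 0.968800
step 2 [1y] bond c/2=7/400: DF=(1996869/2000000 − 7/400·(0.968800))/(1+7/400) = 4823/5000 ≈ 0.964600
step 3 [1.5y] bond c/2=7/800: DF=(1529863/1600000 − 7/800·(0.968800+0.964600))/(1+7/800) = 9311/10000 ≈ 0.931100
step 4 [2y] bond c/2=13/800: DF=(7796701/8000000 − 13/800·(0.968800+0.964600+0.931100))/(1+13/800) = 2283/2500 ≈ 0.913200
step 5 [2.5y] swap r/2=1023/46754: DF=(1 − 1023/46754·(0.968800+0.964600+0.931100+0.913200))/(1+1023/46754) = 8977/10000 ≈ 0.897700
step 6 [3y] swap r/2=433/18485: DF=(1 − 433/18485·(0.968800+0.964600+0.931100+0.913200+0.897700))/(1+433/18485) = 8701/10000 ≈ 0.870100
step 7 [3.5y] zero: DF = P = 4299/5000 ≈ 0.859800
step 8 [4y] swap r/2=1643/72410: DF=(1 − 1643/72410·(0.968800+0.964600+0.931100+0.913200+0.897700+0.870100+0.859800))/(1+1643/72410) = 8357/10000 ≈ 0.835700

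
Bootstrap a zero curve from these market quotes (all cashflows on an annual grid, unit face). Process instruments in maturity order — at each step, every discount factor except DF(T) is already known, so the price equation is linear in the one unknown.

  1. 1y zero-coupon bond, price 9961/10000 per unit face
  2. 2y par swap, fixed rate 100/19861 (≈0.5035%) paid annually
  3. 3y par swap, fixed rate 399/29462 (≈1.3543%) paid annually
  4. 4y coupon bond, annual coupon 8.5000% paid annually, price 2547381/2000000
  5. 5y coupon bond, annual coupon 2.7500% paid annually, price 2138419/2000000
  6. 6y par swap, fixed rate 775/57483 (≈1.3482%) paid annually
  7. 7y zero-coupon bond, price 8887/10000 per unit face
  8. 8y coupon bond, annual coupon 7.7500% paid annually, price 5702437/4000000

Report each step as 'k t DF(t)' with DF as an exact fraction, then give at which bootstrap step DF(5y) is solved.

1 1 9961/10000
2 2 99/100
3 3 9601/10000
4 4 9431/10000
5 5 1873/2000
6 6 369/400
7 7 8887/10000
8 8 8457/10000
DF(5y) is solved at step 5

step 1 [1y] zero: DF = P = 9961/10000 ≈ 0.996100
step 2 [2y] swap r/1=100/19861: DF=(1 − 100/19861·(0.996100))/(1+100/19861) = 99/100 ≈ 0.990000
step 3 [3y] swap r/1=399/29462: DF=(1 − 399/29462·(0.996100+0.990000))/(1+399/29462) = 9601/10000 ≈ 0.960100
step 4 [4y] bond c/1=17/200: DF=(2547381/2000000 − 17/200·(0.996100+0.990000+0.960100))/(1+17/200) = 9431/10000 ≈ 0.943100
step 5 [5y] bond c/1=11/400: DF=(2138419/2000000 − 11/400·(0.996100+0.990000+0.960100+0.943100))/(1+11/400) = 1873/2000 ≈ 0.936500
step 6 [6y] swap r/1=775/57483: DF=(1 − 775/57483·(0.996100+0.990000+0.960100+0.943100+0.936500))/(1+775/57483) = 369/400 ≈ 0.922500
step 7 [7y] zero: DF = P = 8887/10000 ≈ 0.888700
step 8 [8y] bond c/1=31/400: DF=(5702437/4000000 − 31/400·(0.996100+0.990000+0.960100+0.943100+0.936500+0.922500+0.888700))/(1+31/400) = 8457/10000 ≈ 0.845700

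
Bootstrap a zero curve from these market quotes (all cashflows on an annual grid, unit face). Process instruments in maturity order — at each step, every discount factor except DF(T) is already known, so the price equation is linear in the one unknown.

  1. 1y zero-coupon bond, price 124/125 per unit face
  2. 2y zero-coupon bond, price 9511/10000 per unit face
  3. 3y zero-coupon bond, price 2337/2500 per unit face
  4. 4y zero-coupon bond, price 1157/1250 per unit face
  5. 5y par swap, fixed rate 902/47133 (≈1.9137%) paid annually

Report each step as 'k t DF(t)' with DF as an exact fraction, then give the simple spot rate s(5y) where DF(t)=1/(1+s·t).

1 1 124/125
2 2 9511/10000
3 3 2337/2500
4 4 1157/1250
5 5 4549/5000
s(5y) = (1/(4549/5000) − 1)/(5) = 451/22745 ≈ 1.9829%

step 1 [1y] zero: DF = P = 124/125 ≈ 0.992000
step 2 [2y] zero: DF = P = 9511/10000 ≈ 0.951100
step 3 [3y] zero: DF = P = 2337/2500 ≈ 0.934800
step 4 [4y] zero: DF = P = 1157/1250 ≈ 0.925600
step 5 [5y] swap r/1=902/47133: DF=(1 − 902/47133·(0.992000+0.951100+0.934800+0.925600))/(1+902/47133) = 4549/5000 ≈ 0.909800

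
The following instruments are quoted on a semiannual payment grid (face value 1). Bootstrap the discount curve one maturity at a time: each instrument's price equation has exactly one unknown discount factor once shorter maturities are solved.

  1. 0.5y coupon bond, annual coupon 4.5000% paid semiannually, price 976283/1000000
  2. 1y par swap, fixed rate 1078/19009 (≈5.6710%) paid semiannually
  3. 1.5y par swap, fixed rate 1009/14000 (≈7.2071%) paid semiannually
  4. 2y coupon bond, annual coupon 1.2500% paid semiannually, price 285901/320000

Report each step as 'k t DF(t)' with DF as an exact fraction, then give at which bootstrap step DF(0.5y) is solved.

1 1/2 2387/2500
2 1 9461/10000
3 3/2 8991/10000
4 2 1741/2000
DF(0.5y) is solved at step 1

step 1 [0.5y] bond c/2=9/400: DF=(976283/1000000 − 9/400·(0))/(1+9/400) = 2387/2500 ≈ 0.954800
step 2 [1y] swap r/2=539/19009: DF=(1 − 539/19009·(0.954800))/(1+539/19009) = 9461/10000 ≈ 0.946100
step 3 [1.5y] swap r/2=1009/28000: DF=(1 − 1009/28000·(0.954800+0.946100))/(1+1009/28000) = 8991/10000 ≈ 0.899100
step 4 [2y] bond c/2=1/160: DF=(285901/320000 − 1/160·(0.954800+0.946100+0.899100))/(1+1/160) = 1741/2000 ≈ 0.870500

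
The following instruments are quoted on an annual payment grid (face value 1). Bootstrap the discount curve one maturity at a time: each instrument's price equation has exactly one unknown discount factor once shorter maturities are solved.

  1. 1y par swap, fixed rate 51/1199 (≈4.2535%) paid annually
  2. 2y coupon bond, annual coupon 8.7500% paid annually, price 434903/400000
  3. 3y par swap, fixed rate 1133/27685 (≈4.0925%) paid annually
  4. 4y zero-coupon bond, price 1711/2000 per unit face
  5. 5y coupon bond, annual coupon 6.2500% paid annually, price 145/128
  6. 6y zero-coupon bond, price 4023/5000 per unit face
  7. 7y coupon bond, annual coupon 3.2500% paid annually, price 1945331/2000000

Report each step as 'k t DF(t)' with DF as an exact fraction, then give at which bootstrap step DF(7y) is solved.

step 1 [1y] swap r/1=51/1199: DF=(1 − 51/1199·(0))/(1+51/1199) = 1199/1250 ≈ 0.959200
step 2 [2y] bond c/1=7/80: DF=(434903/400000 − 7/80·(0.959200))/(1+7/80) = 4613/5000 ≈ 0.922600
step 3 [3y] swap r/1=1133/27685: DF=(1 − 1133/27685·(0.959200+0.922600))/(1+1133/27685) = 8867/10000 ≈ 0.886700
step 4 [4y] zero: DF = P = 1711/2000 ≈ 0.855500
step 5 [5y] bond c/1=1/16: DF=(145/128 − 1/16·(0.959200+0.922600+0.886700+0.855500))/(1+1/16) = 853/1000 ≈ 0.853000
step 6 [6y] zero: DF = P = 4023/5000 ≈ 0.804600
step 7 [7y] bond c/1=13/400: DF=(1945331/2000000 − 13/400·(0.959200+0.922600+0.886700+0.855500+0.853000+0.804600))/(1+13/400) = 3879/5000 ≈ 0.775800

1 1 1199/1250
2 2 4613/5000
3 3 8867/10000
4 4 1711/2000
5 5 853/1000
6 6 4023/5000
7 7 3879/5000
DF(7y) is solved at step 7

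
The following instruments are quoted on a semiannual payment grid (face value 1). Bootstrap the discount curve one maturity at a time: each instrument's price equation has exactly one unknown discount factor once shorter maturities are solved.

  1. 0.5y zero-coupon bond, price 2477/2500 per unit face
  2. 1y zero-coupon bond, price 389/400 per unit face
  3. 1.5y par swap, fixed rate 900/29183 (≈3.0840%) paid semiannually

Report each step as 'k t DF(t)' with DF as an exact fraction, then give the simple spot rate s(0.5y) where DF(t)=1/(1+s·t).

step 1 [0.5y] zero: DF = P = 2477/2500 ≈ 0.990800
step 2 [1y] zero: DF = P = 389/400 ≈ 0.972500
step 3 [1.5y] swap r/2=450/29183: DF=(1 − 450/29183·(0.990800+0.972500))/(1+450/29183) = 191/200 ≈ 0.955000

1 1/2 2477/2500
2 1 389/400
3 3/2 191/200
s(0.5y) = (1/(2477/2500) − 1)/(1/2) = 46/2477 ≈ 1.8571%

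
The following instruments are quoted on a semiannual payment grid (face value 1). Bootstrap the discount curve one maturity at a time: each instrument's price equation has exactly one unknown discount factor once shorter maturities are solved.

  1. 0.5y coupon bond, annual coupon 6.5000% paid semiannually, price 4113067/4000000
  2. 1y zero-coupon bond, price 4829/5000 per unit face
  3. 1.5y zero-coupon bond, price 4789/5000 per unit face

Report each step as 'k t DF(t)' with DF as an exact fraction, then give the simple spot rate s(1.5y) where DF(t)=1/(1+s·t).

1 1/2 9959/10000
2 1 4829/5000
3 3/2 4789/5000
s(1.5y) = (1/(4789/5000) − 1)/(3/2) = 422/14367 ≈ 2.9373%

step 1 [0.5y] bond c/2=13/400: DF=(4113067/4000000 − 13/400·(0))/(1+13/400) = 9959/10000 ≈ 0.995900
step 2 [1y] zero: DF = P = 4829/5000 ≈ 0.965800
step 3 [1.5y] zero: DF = P = 4789/5000 ≈ 0.957800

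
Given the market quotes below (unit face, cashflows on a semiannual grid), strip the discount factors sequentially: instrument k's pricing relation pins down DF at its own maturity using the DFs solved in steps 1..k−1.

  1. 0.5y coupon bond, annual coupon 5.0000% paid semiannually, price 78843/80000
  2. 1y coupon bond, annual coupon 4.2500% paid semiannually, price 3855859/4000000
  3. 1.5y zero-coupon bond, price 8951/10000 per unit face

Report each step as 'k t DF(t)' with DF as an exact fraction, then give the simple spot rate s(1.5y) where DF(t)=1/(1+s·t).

step 1 [0.5y] bond c/2=1/40: DF=(78843/80000 − 1/40·(0))/(1+1/40) = 1923/2000 ≈ 0.961500
step 2 [1y] bond c/2=17/800: DF=(3855859/4000000 − 17/800·(0.961500))/(1+17/800) = 9239/10000 ≈ 0.923900
step 3 [1.5y] zero: DF = P = 8951/10000 ≈ 0.895100

1 1/2 1923/2000
2 1 9239/10000
3 3/2 8951/10000
s(1.5y) = (1/(8951/10000) − 1)/(3/2) = 2098/26853 ≈ 7.8129%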